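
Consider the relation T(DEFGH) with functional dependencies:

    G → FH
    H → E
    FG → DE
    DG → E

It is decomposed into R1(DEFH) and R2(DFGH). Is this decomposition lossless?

Common attributes: R1 ∩ R2 = {DFH}.
Closure of {DFH}: H → E applies, adding E. So (DFH)⁺ = {DEFH}.
This closure contains every attribute of R1, so R1 ∩ R2 → R1. The join is lossless.

Yes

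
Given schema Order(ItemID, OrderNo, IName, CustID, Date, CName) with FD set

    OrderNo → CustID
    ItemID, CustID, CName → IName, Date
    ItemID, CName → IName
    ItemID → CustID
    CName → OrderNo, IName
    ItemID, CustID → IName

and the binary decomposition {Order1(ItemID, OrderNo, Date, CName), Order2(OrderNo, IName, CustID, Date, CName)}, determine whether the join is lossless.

Common attributes: Order1 ∩ Order2 = {OrderNo, Date, CName}.
Closure of {OrderNo, Date, CName}: OrderNo → CustID applies, adding CustID; CName → OrderNo, IName applies, adding IName. So (OrderNo, Date, CName)⁺ = {OrderNo, IName, CustID, Date, CName}.
This closure contains every attribute of Order2, so Order1 ∩ Order2 → Order2. The join is lossless.

Yes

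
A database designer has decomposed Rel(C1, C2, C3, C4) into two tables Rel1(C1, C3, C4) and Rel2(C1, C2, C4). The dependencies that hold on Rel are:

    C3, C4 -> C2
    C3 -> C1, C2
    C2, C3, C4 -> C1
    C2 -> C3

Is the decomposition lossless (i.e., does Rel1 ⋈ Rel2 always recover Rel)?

Common attributes: Rel1 ∩ Rel2 = {C1, C4}.
No dependency enlarges {C1, C4}, so (C1, C4)⁺ = {C1, C4}.
The closure contains neither all of Rel1 = {C1, C3, C4} nor all of Rel2 = {C1, C2, C4}, so the common attributes are not a superkey of either fragment. The join is lossy.

No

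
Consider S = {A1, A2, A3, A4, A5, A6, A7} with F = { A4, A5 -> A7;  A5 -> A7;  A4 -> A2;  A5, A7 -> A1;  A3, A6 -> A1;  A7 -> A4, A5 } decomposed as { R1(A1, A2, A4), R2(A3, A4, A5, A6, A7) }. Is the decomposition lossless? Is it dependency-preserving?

lossy and not dependency-preserving

Lossless test: (A4)⁺ = {A2, A4}, which is a superkey of neither fragment — lossy.
Dependency preservation: the restricted closure of {A5, A7} across the fragments never reaches {A1}, so A5, A7 → A1 cannot be enforced without a join — not preserved.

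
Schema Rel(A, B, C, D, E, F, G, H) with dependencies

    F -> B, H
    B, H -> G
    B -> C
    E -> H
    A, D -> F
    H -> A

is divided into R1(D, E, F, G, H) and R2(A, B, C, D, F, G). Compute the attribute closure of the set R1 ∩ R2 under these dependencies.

A, B, C, D, F, G, H

R1 ∩ R2 = {D, F, G}.
F → B, H applies, adding B, H
B → C applies, adding C
H → A applies, adding A
Closure: {A, B, C, D, F, G, H}.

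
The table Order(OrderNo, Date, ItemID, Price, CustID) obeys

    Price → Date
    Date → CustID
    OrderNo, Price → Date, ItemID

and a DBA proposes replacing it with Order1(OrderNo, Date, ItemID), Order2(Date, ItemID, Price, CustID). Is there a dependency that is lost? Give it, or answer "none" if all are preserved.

OrderNo, Price → Date, ItemID

Check OrderNo, Price → Date, ItemID: no single fragment contains all of {OrderNo, Date, ItemID, Price}, and the restricted closure of {OrderNo, Price} across the fragments never reaches {Date, ItemID}.
Price → Date is preserved.
Date → CustID is preserved.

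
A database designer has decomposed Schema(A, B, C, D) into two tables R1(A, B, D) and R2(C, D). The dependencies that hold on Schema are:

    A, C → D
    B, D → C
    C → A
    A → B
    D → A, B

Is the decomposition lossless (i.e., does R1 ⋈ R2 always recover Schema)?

Yes

Common attributes: R1 ∩ R2 = {D}.
Closure of {D}: D → A, B applies, adding A, B; B, D → C applies, adding C. So (D)⁺ = {A, B, C, D}.
This closure contains every attribute of R1, so R1 ∩ R2 → R1. The join is lossless.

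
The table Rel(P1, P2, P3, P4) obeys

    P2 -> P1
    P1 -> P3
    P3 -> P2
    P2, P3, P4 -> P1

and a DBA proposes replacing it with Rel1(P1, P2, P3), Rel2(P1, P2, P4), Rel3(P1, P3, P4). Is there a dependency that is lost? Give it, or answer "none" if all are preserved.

P2 → P1 lies within Rel1.
P1 → P3 lies within Rel1.
P3 → P2 lies within Rel1.
P2, P3, P4 → P1: restricted closure across fragments reaches P1.
Every dependency is enforceable on the fragments, so the decomposition is dependency-preserving.

none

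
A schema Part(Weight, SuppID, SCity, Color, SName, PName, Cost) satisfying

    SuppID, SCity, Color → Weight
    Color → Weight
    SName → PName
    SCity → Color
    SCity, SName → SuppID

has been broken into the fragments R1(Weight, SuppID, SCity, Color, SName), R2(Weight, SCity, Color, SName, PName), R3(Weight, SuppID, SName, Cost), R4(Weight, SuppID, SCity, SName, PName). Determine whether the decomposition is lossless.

Chase test. Columns are Weight, SuppID, SCity, Color, SName, PName, Cost; row i has aⱼ where attribute j ∈ Ri, else bᵢⱼ.
Initial tableau (one row per fragment):
  row 1: a1 a2 a3 a4 a5 b16 b17
  row 2: a1 b22 a3 a4 a5 a6 b27
  row 3: a1 a2 b33 b34 a5 b36 a7
  row 4: a1 a2 a3 b44 a5 a6 b47
Rows 1 and 2 agree on SName; apply SName→PName and equate their PName entries.
Rows 1 and 3 agree on SName; apply SName→PName and equate their PName entries.
Rows 1 and 4 agree on SCity; apply SCity→Color and equate their Color entries.
Rows 1 and 2 agree on SCity, SName; apply SCity, SName→SuppID and equate their SuppID entries.
No row becomes fully distinguished — the join is lossy.

No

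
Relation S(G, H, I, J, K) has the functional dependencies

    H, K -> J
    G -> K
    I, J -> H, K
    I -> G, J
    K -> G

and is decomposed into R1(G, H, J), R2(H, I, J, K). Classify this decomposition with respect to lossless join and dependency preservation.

Lossless test: (H, J)⁺ = {H, J}, which is a superkey of neither fragment — lossy.
Dependency preservation: the restricted closure of {G} across the fragments never reaches {K}, so G → K cannot be enforced without a join — not preserved.

lossy and not dependency-preserving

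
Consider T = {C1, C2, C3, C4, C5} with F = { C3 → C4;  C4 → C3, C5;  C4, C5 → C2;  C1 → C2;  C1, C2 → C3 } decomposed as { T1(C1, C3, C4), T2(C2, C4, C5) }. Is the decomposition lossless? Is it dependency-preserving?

Lossless test: (C4)⁺ = {C2, C3, C4, C5}, which contains all of one fragment — lossless.
Dependency preservation: C4 → C3, C5; C1 → C2; C1, C2 → C3 are not contained in any single fragment, but the restricted closure of each left-hand side across the fragments still reaches the right-hand side; the remaining FDs each lie inside some fragment. All dependencies are preserved.

lossless and dependency-preserving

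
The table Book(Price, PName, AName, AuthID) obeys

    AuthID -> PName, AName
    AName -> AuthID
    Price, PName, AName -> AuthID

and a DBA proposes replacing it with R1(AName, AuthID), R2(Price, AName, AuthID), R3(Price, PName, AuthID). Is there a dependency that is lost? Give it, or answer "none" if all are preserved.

AuthID → PName, AName: restricted closure across fragments reaches PName, AName.
AName → AuthID lies within R1.
Price, PName, AName → AuthID: restricted closure across fragments reaches AuthID.
Every dependency is enforceable on the fragments, so the decomposition is dependency-preserving.

none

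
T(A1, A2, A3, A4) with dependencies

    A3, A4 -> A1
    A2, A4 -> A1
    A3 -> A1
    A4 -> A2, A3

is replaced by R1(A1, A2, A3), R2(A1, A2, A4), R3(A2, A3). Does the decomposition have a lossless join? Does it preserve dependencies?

lossy and not dependency-preserving

Lossless test (chase): Rows 1 and 3 agree on A3; apply A3→A1 and equate their A1 entries. No row becomes fully distinguished — the join is lossy.
Dependency preservation: the restricted closure of {A4} across the fragments never reaches {A2, A3}, so A4 → A2, A3 cannot be enforced without a join — not preserved.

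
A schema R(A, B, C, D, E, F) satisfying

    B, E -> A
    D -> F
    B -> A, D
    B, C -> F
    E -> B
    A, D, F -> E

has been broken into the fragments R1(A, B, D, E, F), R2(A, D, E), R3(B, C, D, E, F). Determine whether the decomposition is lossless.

Yes

Chase test. Columns are A, B, C, D, E, F; row i has aⱼ where attribute j ∈ Ri, else bᵢⱼ.
Initial tableau (one row per fragment):
  row 1: a1 a2 b13 a4 a5 a6
  row 2: a1 b22 b23 a4 a5 b26
  row 3: b31 a2 a3 a4 a5 a6
Rows 1 and 3 agree on B, E; apply B, E→A and equate their A entries.
Rows 1 and 2 agree on D; apply D→F and equate their F entries.
Rows 1 and 2 agree on E; apply E→B and equate their B entries.
Row 3 is now all distinguished symbols — the join is lossless.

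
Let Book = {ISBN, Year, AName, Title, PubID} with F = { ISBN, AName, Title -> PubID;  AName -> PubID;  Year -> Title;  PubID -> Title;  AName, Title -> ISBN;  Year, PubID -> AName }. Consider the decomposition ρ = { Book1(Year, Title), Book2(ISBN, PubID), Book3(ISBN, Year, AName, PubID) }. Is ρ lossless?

Chase test. Columns are ISBN, Year, AName, Title, PubID; row i has aⱼ where attribute j ∈ Booki, else bᵢⱼ.
Initial tableau (one row per fragment):
  row 1: b11 a2 b13 a4 b15
  row 2: a1 b22 b23 b24 a5
  row 3: a1 a2 a3 b34 a5
Rows 1 and 3 agree on Year; apply Year→Title and equate their Title entries.
Rows 2 and 3 agree on PubID; apply PubID→Title and equate their Title entries.
Row 3 is now all distinguished symbols — the join is lossless.

Yes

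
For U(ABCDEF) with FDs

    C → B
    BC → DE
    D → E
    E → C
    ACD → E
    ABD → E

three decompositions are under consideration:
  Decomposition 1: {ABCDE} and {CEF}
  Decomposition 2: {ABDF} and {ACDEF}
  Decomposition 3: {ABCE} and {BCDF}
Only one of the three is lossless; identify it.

Decomposition 1: common = {CE}, closure = {BCDE} → lossy.
Decomposition 2: common = {ADF}, closure = {ABCDEF} → lossless.
Decomposition 3: common = {BC}, closure = {BCDE} → lossy.

Decomposition 2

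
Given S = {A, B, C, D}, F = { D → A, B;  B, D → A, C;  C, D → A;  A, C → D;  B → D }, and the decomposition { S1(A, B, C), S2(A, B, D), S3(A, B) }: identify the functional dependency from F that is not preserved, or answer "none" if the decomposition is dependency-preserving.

none

D → A, B lies within S2.
B, D → A, C: restricted closure across fragments reaches A, C.
C, D → A: restricted closure across fragments reaches A.
A, C → D: restricted closure across fragments reaches D.
B → D lies within S2.
Every dependency is enforceable on the fragments, so the decomposition is dependency-preserving.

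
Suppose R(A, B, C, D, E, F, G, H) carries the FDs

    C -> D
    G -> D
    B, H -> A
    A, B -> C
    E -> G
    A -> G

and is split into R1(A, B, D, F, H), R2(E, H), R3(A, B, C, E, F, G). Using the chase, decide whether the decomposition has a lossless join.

Chase test. Columns are A, B, C, D, E, F, G, H; row i has aⱼ where attribute j ∈ Ri, else bᵢⱼ.
Initial tableau (one row per fragment):
  row 1: a1 a2 b13 a4 b15 a6 b17 a8
  row 2: b21 b22 b23 b24 a5 b26 b27 a8
  row 3: a1 a2 a3 b34 a5 a6 a7 b38
Rows 1 and 3 agree on A, B; apply A, B→C and equate their C entries.
Rows 2 and 3 agree on E; apply E→G and equate their G entries.
Rows 1 and 3 agree on A; apply A→G and equate their G entries.
Rows 1 and 3 agree on C; apply C→D and equate their D entries.
Rows 1 and 2 agree on G; apply G→D and equate their D entries.
No row becomes fully distinguished — the join is lossy.

No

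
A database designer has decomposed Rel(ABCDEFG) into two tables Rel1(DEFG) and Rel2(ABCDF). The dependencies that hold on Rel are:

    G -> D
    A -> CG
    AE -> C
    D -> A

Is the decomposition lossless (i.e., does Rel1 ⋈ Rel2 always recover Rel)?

Common attributes: Rel1 ∩ Rel2 = {DF}.
Closure of {DF}: D → A applies, adding A; A → CG applies, adding CG. So (DF)⁺ = {ACDFG}.
The closure contains neither all of Rel1 = {DEFG} nor all of Rel2 = {ABCDF}, so the common attributes are not a superkey of either fragment. The join is lossy.

No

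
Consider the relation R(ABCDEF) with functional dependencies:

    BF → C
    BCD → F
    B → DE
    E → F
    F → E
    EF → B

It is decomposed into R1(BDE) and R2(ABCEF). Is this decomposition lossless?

Yes

Common attributes: R1 ∩ R2 = {BE}.
Closure of {BE}: B → DE applies, adding D; E → F applies, adding F; BF → C applies, adding C. So (BE)⁺ = {BCDEF}.
This closure contains every attribute of R1, so R1 ∩ R2 → R1. The join is lossless.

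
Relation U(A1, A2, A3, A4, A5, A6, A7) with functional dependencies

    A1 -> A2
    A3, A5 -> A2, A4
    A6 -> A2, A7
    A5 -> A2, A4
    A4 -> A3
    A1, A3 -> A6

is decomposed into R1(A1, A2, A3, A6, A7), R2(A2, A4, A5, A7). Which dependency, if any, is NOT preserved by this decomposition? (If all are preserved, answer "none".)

Check A4 → A3: no single fragment contains all of {A3, A4}, and the restricted closure of {A4} across the fragments never reaches {A3}.
A1 → A2 is preserved.
A3, A5 → A2, A4 is preserved.
A6 → A2, A7 is preserved.
A5 → A2, A4 is preserved.
A1, A3 → A6 is preserved.

A4 -> A3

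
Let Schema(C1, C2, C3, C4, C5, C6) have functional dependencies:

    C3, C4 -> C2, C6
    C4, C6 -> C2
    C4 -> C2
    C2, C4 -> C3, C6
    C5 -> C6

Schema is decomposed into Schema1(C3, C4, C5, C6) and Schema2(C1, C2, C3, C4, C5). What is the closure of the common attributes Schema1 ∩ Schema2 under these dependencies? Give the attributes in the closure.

Schema1 ∩ Schema2 = {C3, C4, C5}.
C3, C4 → C2, C6 applies, adding C2, C6
Closure: {C2, C3, C4, C5, C6}.

C2, C3, C4, C5, C6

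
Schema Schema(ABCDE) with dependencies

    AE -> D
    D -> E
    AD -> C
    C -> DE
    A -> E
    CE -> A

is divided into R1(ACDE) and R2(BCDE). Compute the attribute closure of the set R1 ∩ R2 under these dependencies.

ACDE

R1 ∩ R2 = {CDE}.
CE → A applies, adding A
Closure: {ACDE}.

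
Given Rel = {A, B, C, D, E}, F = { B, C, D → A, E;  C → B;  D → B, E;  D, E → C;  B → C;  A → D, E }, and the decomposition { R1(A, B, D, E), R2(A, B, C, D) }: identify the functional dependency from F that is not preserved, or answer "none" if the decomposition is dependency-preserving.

B, C, D → A, E: restricted closure across fragments reaches A, E.
C → B lies within R2.
D → B, E lies within R1.
D, E → C: restricted closure across fragments reaches C.
B → C lies within R2.
A → D, E lies within R1.
Every dependency is enforceable on the fragments, so the decomposition is dependency-preserving.

none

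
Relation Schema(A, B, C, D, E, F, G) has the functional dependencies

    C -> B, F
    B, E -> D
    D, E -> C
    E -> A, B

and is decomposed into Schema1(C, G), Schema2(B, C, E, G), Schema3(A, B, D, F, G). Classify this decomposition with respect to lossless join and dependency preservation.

lossy and not dependency-preserving

Lossless test (chase): Rows 1 and 2 agree on C; apply C→B, F and equate their B, F entries. No row becomes fully distinguished — the join is lossy.
Dependency preservation: the restricted closure of {C} across the fragments never reaches {B, F}, so C → B, F cannot be enforced without a join — not preserved.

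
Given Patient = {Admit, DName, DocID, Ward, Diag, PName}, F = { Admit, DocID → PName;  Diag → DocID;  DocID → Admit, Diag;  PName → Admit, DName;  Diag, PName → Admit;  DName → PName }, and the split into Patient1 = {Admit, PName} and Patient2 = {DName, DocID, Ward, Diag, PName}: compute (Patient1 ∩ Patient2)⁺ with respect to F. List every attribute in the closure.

Admit, DName, PName

Patient1 ∩ Patient2 = {PName}.
PName → Admit, DName applies, adding Admit, DName
Closure: {Admit, DName, PName}.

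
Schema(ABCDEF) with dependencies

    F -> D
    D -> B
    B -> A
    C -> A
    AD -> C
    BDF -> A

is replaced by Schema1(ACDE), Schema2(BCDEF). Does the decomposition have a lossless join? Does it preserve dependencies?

Lossless test: (CDE)⁺ = {ABCDE}, which contains all of one fragment — lossless.
Dependency preservation: the restricted closure of {B} across the fragments never reaches {A}, so B → A cannot be enforced without a join — not preserved.

lossless but not dependency-preserving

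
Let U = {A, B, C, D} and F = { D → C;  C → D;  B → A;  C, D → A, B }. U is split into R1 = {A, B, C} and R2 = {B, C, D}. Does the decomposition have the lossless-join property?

Yes

Common attributes: R1 ∩ R2 = {B, C}.
Closure of {B, C}: C → D applies, adding D; B → A applies, adding A. So (B, C)⁺ = {A, B, C, D}.
This closure contains every attribute of R1, so R1 ∩ R2 → R1. The join is lossless.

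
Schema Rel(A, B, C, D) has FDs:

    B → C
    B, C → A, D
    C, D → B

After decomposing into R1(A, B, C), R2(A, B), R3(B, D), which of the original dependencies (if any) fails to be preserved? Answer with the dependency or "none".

Check C, D → B: no single fragment contains all of {B, C, D}, and the restricted closure of {C, D} across the fragments never reaches {B}.
B → C is preserved.
B, C → A, D is preserved.

C, D → B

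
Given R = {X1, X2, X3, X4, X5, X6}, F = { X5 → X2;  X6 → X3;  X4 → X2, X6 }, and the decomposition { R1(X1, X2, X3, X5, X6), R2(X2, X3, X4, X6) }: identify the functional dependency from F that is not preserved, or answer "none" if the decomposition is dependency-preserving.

none

X5 → X2 lies within R1.
X6 → X3 lies within R1.
X4 → X2, X6 lies within R2.
Every dependency is enforceable on the fragments, so the decomposition is dependency-preserving.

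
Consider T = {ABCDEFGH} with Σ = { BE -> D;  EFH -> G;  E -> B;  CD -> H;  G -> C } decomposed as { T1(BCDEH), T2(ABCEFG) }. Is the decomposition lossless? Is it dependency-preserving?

lossless but not dependency-preserving

Lossless test: (BCE)⁺ = {BCDEH}, which contains all of one fragment — lossless.
Dependency preservation: the restricted closure of {EFH} across the fragments never reaches {G}, so EFH → G cannot be enforced without a join — not preserved.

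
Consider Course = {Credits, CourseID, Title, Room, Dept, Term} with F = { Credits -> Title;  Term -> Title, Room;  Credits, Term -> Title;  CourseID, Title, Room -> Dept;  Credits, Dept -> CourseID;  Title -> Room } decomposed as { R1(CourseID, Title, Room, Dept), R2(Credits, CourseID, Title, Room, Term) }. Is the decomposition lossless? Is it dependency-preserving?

Lossless test: (CourseID, Title, Room)⁺ = {CourseID, Title, Room, Dept}, which contains all of one fragment — lossless.
Dependency preservation: the restricted closure of {Credits, Dept} across the fragments never reaches {CourseID}, so Credits, Dept → CourseID cannot be enforced without a join — not preserved.

lossless but not dependency-preserving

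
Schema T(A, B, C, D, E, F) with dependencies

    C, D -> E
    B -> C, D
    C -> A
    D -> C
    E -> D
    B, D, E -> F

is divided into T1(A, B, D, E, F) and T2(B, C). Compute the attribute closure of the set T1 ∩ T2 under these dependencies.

T1 ∩ T2 = {B}.
B → C, D applies, adding C, D
C → A applies, adding A
C, D → E applies, adding E
B, D, E → F applies, adding F
Closure: {A, B, C, D, E, F}.

A, B, C, D, E, F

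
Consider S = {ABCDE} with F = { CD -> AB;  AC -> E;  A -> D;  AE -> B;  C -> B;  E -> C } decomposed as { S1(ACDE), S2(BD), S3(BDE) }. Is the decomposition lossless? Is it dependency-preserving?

Lossless test (chase): Rows 1 and 3 agree on E; apply E→C and equate their C entries. Rows 1 and 3 agree on CD; apply CD→AB and equate their AB entries. Row 1 is now all distinguished symbols — the join is lossless.
Dependency preservation: the restricted closure of {C} across the fragments never reaches {B}, so C → B cannot be enforced without a join — not preserved.

lossless but not dependency-preserving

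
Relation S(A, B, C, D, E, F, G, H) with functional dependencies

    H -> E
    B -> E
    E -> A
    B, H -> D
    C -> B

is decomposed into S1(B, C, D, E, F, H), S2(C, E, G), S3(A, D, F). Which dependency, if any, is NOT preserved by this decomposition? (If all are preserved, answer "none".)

E -> A

Check E → A: no single fragment contains all of {A, E}, and the restricted closure of {E} across the fragments never reaches {A}.
H → E is preserved.
B → E is preserved.
B, H → D is preserved.
C → B is preserved.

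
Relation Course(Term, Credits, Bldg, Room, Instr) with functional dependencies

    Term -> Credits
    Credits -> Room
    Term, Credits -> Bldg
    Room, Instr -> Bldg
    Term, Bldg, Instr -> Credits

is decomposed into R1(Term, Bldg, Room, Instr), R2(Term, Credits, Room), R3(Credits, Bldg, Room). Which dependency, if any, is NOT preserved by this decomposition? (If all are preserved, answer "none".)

none

Term → Credits lies within R2.
Credits → Room lies within R2.
Term, Credits → Bldg: restricted closure across fragments reaches Bldg.
Room, Instr → Bldg lies within R1.
Term, Bldg, Instr → Credits: restricted closure across fragments reaches Credits.
Every dependency is enforceable on the fragments, so the decomposition is dependency-preserving.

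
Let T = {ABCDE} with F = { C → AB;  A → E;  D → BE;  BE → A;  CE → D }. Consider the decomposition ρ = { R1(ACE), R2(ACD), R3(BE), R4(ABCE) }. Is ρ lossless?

Chase test. Columns are ABCDE; row i has aⱼ where attribute j ∈ Ri, else bᵢⱼ.
Initial tableau (one row per fragment):
  row 1: a1 b12 a3 b14 a5
  row 2: a1 b22 a3 a4 b25
  row 3: b31 a2 b33 b34 a5
  row 4: a1 a2 a3 b44 a5
Rows 1 and 2 agree on C; apply C→AB and equate their AB entries.
Rows 1 and 4 agree on C; apply C→AB and equate their AB entries.
Rows 1 and 2 agree on A; apply A→E and equate their E entries.
Rows 1 and 3 agree on BE; apply BE→A and equate their A entries.
Rows 1 and 2 agree on CE; apply CE→D and equate their D entries.
Rows 1 and 4 agree on CE; apply CE→D and equate their D entries.
Row 1 is now all distinguished symbols — the join is lossless.

Yes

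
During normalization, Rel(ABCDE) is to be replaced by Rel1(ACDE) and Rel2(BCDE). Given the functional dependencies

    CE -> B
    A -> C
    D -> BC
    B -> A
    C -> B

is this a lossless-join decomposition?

Common attributes: Rel1 ∩ Rel2 = {CDE}.
Closure of {CDE}: CE → B applies, adding B; B → A applies, adding A. So (CDE)⁺ = {ABCDE}.
This closure contains every attribute of Rel1, so Rel1 ∩ Rel2 → Rel1. The join is lossless.

Yes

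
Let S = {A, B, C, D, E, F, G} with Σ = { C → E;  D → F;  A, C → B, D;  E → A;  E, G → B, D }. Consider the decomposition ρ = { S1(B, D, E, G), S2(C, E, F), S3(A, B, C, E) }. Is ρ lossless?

Chase test. Columns are A, B, C, D, E, F, G; row i has aⱼ where attribute j ∈ Si, else bᵢⱼ.
Initial tableau (one row per fragment):
  row 1: b11 a2 b13 a4 a5 b16 a7
  row 2: b21 b22 a3 b24 a5 a6 b27
  row 3: a1 a2 a3 b34 a5 b36 b37
Rows 1 and 2 agree on E; apply E→A and equate their A entries.
Rows 1 and 3 agree on E; apply E→A and equate their A entries.
Rows 2 and 3 agree on A, C; apply A, C→B, D and equate their B, D entries.
Rows 2 and 3 agree on D; apply D→F and equate their F entries.
No row becomes fully distinguished — the join is lossy.

No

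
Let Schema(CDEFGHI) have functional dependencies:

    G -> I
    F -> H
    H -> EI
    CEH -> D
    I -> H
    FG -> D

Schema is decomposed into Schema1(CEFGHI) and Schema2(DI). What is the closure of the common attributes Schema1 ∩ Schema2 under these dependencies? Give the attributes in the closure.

EHI

Schema1 ∩ Schema2 = {I}.
I → H applies, adding H
H → EI applies, adding E
Closure: {EHI}.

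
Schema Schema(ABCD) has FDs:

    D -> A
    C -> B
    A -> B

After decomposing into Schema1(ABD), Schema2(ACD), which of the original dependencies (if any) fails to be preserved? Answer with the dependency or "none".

Check C → B: no single fragment contains all of {BC}, and the restricted closure of {C} across the fragments never reaches {B}.
D → A is preserved.
A → B is preserved.

C -> B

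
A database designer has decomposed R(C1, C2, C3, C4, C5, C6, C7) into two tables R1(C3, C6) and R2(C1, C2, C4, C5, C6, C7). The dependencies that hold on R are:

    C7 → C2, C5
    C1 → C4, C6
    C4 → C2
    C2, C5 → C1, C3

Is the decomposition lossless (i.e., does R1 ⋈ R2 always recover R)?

No

Common attributes: R1 ∩ R2 = {C6}.
No dependency enlarges {C6}, so (C6)⁺ = {C6}.
The closure contains neither all of R1 = {C3, C6} nor all of R2 = {C1, C2, C4, C5, C6, C7}, so the common attributes are not a superkey of either fragment. The join is lossy.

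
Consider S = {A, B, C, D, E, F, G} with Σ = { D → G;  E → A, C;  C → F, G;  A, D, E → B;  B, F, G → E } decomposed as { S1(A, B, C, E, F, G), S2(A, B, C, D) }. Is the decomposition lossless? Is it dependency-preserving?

lossless but not dependency-preserving

Lossless test: (A, B, C)⁺ = {A, B, C, E, F, G}, which contains all of one fragment — lossless.
Dependency preservation: the restricted closure of {D} across the fragments never reaches {G}, so D → G cannot be enforced without a join — not preserved.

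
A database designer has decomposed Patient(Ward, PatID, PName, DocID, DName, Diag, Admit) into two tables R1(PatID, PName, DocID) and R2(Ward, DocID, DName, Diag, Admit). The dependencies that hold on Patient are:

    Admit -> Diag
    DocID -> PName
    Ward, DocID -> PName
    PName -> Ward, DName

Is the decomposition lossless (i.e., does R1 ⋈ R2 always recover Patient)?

No

Common attributes: R1 ∩ R2 = {DocID}.
Closure of {DocID}: DocID → PName applies, adding PName; PName → Ward, DName applies, adding Ward, DName. So (DocID)⁺ = {Ward, PName, DocID, DName}.
The closure contains neither all of R1 = {PatID, PName, DocID} nor all of R2 = {Ward, DocID, DName, Diag, Admit}, so the common attributes are not a superkey of either fragment. The join is lossy.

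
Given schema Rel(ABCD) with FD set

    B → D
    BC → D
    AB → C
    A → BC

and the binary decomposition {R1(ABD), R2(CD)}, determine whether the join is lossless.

Common attributes: R1 ∩ R2 = {D}.
No dependency enlarges {D}, so (D)⁺ = {D}.
The closure contains neither all of R1 = {ABD} nor all of R2 = {CD}, so the common attributes are not a superkey of either fragment. The join is lossy.

No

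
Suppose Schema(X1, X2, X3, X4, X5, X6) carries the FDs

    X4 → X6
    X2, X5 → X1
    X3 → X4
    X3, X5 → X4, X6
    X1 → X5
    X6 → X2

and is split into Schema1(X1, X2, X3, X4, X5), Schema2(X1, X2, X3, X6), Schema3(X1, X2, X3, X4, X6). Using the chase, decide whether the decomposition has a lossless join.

Yes

Chase test. Columns are X1, X2, X3, X4, X5, X6; row i has aⱼ where attribute j ∈ Schemai, else bᵢⱼ.
Initial tableau (one row per fragment):
  row 1: a1 a2 a3 a4 a5 b16
  row 2: a1 a2 a3 b24 b25 a6
  row 3: a1 a2 a3 a4 b35 a6
Rows 1 and 3 agree on X4; apply X4→X6 and equate their X6 entries.
Rows 1 and 2 agree on X3; apply X3→X4 and equate their X4 entries.
Rows 1 and 2 agree on X1; apply X1→X5 and equate their X5 entries.
Rows 1 and 3 agree on X1; apply X1→X5 and equate their X5 entries.
Row 1 is now all distinguished symbols — the join is lossless.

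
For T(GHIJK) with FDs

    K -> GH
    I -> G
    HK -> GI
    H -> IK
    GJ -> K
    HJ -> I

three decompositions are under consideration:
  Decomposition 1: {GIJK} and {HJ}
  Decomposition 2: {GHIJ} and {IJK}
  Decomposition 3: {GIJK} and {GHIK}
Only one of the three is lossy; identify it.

Decomposition 1

Decomposition 1: common = {J}, closure = {J} → lossy.
Decomposition 2: common = {IJ}, closure = {GHIJK} → lossless.
Decomposition 3: common = {GIK}, closure = {GHIK} → lossless.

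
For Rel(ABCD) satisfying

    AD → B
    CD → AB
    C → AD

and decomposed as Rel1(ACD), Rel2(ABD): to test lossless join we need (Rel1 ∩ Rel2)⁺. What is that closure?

ABD

Rel1 ∩ Rel2 = {AD}.
AD → B applies, adding B
Closure: {ABD}.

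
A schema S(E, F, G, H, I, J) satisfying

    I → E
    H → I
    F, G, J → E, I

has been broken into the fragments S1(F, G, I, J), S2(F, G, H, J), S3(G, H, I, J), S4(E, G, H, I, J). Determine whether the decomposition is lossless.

Chase test. Columns are E, F, G, H, I, J; row i has aⱼ where attribute j ∈ Si, else bᵢⱼ.
Initial tableau (one row per fragment):
  row 1: b11 a2 a3 b14 a5 a6
  row 2: b21 a2 a3 a4 b25 a6
  row 3: b31 b32 a3 a4 a5 a6
  row 4: a1 b42 a3 a4 a5 a6
Rows 1 and 3 agree on I; apply I→E and equate their E entries.
Rows 1 and 4 agree on I; apply I→E and equate their E entries.
Rows 2 and 3 agree on H; apply H→I and equate their I entries.
Rows 1 and 2 agree on F, G, J; apply F, G, J→E, I and equate their E, I entries.
Row 2 is now all distinguished symbols — the join is lossless.

Yes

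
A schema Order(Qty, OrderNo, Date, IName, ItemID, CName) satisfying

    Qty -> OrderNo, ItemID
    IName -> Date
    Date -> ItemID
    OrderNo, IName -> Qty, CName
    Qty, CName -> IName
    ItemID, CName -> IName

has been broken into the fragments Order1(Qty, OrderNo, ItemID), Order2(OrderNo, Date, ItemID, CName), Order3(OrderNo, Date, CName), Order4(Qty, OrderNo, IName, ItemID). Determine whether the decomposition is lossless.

Chase test. Columns are Qty, OrderNo, Date, IName, ItemID, CName; row i has aⱼ where attribute j ∈ Orderi, else bᵢⱼ.
Initial tableau (one row per fragment):
  row 1: a1 a2 b13 b14 a5 b16
  row 2: b21 a2 a3 b24 a5 a6
  row 3: b31 a2 a3 b34 b35 a6
  row 4: a1 a2 b43 a4 a5 b46
Rows 2 and 3 agree on Date; apply Date→ItemID and equate their ItemID entries.
Rows 2 and 3 agree on ItemID, CName; apply ItemID, CName→IName and equate their IName entries.
Rows 2 and 3 agree on OrderNo, IName; apply OrderNo, IName→Qty, CName and equate their Qty, CName entries.
No row becomes fully distinguished — the join is lossy.

No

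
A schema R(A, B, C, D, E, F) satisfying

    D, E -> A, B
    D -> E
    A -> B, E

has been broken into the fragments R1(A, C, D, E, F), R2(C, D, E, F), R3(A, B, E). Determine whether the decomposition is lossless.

Yes

Chase test. Columns are A, B, C, D, E, F; row i has aⱼ where attribute j ∈ Ri, else bᵢⱼ.
Initial tableau (one row per fragment):
  row 1: a1 b12 a3 a4 a5 a6
  row 2: b21 b22 a3 a4 a5 a6
  row 3: a1 a2 b33 b34 a5 b36
Rows 1 and 2 agree on D, E; apply D, E→A, B and equate their A, B entries.
Rows 1 and 3 agree on A; apply A→B, E and equate their B, E entries.
Row 1 is now all distinguished symbols — the join is lossless.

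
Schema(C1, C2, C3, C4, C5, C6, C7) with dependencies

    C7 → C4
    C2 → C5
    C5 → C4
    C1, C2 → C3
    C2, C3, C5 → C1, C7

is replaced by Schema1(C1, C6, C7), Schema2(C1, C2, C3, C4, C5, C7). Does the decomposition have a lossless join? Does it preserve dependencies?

lossy but dependency-preserving

Lossless test: (C1, C7)⁺ = {C1, C4, C7}, which is a superkey of neither fragment — lossy.
Dependency preservation: every FD's attributes lie within a single fragment, so each can be enforced locally — preserved.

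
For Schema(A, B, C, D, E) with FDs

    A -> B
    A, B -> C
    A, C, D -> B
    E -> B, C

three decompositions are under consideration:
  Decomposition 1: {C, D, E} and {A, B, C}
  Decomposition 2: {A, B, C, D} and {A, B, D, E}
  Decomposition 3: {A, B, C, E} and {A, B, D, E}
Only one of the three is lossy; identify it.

Decomposition 1

Decomposition 1: common = {C}, closure = {C} → lossy.
Decomposition 2: common = {A, B, D}, closure = {A, B, C, D} → lossless.
Decomposition 3: common = {A, B, E}, closure = {A, B, C, E} → lossless.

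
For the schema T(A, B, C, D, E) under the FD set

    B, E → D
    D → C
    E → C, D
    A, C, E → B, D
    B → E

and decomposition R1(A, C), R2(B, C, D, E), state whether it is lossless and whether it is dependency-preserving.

Lossless test: (C)⁺ = {C}, which is a superkey of neither fragment — lossy.
Dependency preservation: the restricted closure of {A, C, E} across the fragments never reaches {B, D}, so A, C, E → B, D cannot be enforced without a join — not preserved.

lossy and not dependency-preserving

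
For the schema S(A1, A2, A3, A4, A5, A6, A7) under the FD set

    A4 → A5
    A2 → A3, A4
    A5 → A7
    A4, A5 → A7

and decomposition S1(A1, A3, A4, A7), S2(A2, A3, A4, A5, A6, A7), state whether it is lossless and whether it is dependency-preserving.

lossy but dependency-preserving

Lossless test: (A3, A4, A7)⁺ = {A3, A4, A5, A7}, which is a superkey of neither fragment — lossy.
Dependency preservation: every FD's attributes lie within a single fragment, so each can be enforced locally — preserved.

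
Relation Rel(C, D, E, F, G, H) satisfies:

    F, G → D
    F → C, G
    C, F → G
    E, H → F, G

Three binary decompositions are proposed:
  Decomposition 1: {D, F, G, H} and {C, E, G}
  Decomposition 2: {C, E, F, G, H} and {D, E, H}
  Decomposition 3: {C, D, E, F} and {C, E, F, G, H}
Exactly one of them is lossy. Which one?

Decomposition 1

Decomposition 1: common = {G}, closure = {G} → lossy.
Decomposition 2: common = {E, H}, closure = {C, D, E, F, G, H} → lossless.
Decomposition 3: common = {C, E, F}, closure = {C, D, E, F, G} → lossless.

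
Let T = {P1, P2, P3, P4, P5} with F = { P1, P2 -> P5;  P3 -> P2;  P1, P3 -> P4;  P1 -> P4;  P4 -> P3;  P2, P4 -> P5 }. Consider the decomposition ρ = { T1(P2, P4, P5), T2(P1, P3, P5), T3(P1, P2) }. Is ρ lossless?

Chase test. Columns are P1, P2, P3, P4, P5; row i has aⱼ where attribute j ∈ Ti, else bᵢⱼ.
Initial tableau (one row per fragment):
  row 1: b11 a2 b13 a4 a5
  row 2: a1 b22 a3 b24 a5
  row 3: a1 a2 b33 b34 b35
Rows 2 and 3 agree on P1; apply P1→P4 and equate their P4 entries.
Rows 2 and 3 agree on P4; apply P4→P3 and equate their P3 entries.
Rows 2 and 3 agree on P3; apply P3→P2 and equate their P2 entries.
Rows 2 and 3 agree on P2, P4; apply P2, P4→P5 and equate their P5 entries.
No row becomes fully distinguished — the join is lossy.

No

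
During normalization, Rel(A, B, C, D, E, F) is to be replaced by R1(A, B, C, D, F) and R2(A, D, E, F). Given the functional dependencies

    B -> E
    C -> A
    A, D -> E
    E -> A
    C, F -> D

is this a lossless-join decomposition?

Common attributes: R1 ∩ R2 = {A, D, F}.
Closure of {A, D, F}: A, D → E applies, adding E. So (A, D, F)⁺ = {A, D, E, F}.
This closure contains every attribute of R2, so R1 ∩ R2 → R2. The join is lossless.

Yes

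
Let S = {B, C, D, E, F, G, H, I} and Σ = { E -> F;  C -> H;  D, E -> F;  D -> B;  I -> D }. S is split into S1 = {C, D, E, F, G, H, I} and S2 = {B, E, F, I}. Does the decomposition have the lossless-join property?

Common attributes: S1 ∩ S2 = {E, F, I}.
Closure of {E, F, I}: I → D applies, adding D; D → B applies, adding B. So (E, F, I)⁺ = {B, D, E, F, I}.
This closure contains every attribute of S2, so S1 ∩ S2 → S2. The join is lossless.

Yes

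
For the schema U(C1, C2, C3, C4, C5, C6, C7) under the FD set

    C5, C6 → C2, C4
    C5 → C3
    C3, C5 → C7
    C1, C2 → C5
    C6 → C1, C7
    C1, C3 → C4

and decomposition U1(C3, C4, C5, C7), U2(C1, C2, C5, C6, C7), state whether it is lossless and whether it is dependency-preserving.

Lossless test: (C5, C7)⁺ = {C3, C5, C7}, which is a superkey of neither fragment — lossy.
Dependency preservation: the restricted closure of {C5, C6} across the fragments never reaches {C2, C4}, so C5, C6 → C2, C4 cannot be enforced without a join — not preserved.

lossy and not dependency-preserving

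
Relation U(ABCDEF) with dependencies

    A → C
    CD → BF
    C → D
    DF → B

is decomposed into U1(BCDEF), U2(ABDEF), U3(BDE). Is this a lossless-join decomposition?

No

Chase test. Columns are ABCDEF; row i has aⱼ where attribute j ∈ Ui, else bᵢⱼ.
Initial tableau (one row per fragment):
  row 1: b11 a2 a3 a4 a5 a6
  row 2: a1 a2 b23 a4 a5 a6
  row 3: b31 a2 b33 a4 a5 b36
No row becomes fully distinguished — the join is lossy.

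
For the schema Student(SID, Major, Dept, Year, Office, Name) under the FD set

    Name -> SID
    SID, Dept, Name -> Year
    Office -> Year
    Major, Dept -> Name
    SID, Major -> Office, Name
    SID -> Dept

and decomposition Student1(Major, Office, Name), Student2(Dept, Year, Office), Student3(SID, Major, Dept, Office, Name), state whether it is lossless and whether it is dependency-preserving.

Lossless test (chase): Rows 1 and 3 agree on Name; apply Name→SID and equate their SID entries. Rows 1 and 2 agree on Office; apply Office→Year and equate their Year entries. Rows 1 and 3 agree on Office; apply Office→Year and equate their Year entries. Rows 1 and 3 agree on SID; apply SID→Dept and equate their Dept entries. Row 1 is now all distinguished symbols — the join is lossless.
Dependency preservation: the restricted closure of {SID, Dept, Name} across the fragments never reaches {Year}, so SID, Dept, Name → Year cannot be enforced without a join — not preserved.

lossless but not dependency-preserving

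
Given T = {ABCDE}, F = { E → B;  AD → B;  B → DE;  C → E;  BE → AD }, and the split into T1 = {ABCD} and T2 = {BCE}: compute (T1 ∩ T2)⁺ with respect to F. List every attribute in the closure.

T1 ∩ T2 = {BC}.
B → DE applies, adding DE
BE → AD applies, adding A
Closure: {ABCDE}.

ABCDE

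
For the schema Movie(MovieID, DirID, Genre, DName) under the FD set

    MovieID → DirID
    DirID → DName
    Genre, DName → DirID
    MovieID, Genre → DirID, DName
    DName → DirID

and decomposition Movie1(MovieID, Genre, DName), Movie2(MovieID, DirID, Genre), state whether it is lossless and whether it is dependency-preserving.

lossless but not dependency-preserving

Lossless test: (MovieID, Genre)⁺ = {MovieID, DirID, Genre, DName}, which contains all of one fragment — lossless.
Dependency preservation: the restricted closure of {DirID} across the fragments never reaches {DName}, so DirID → DName cannot be enforced without a join — not preserved.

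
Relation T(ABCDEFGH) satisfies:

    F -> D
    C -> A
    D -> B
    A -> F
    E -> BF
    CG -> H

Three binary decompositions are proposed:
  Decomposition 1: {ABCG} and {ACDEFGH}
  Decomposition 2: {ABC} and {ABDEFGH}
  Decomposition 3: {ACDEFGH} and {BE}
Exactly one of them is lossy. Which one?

Decomposition 1: common = {ACG}, closure = {ABCDFGH} → lossless.
Decomposition 2: common = {AB}, closure = {ABDF} → lossy.
Decomposition 3: common = {E}, closure = {BDEF} → lossless.

Decomposition 2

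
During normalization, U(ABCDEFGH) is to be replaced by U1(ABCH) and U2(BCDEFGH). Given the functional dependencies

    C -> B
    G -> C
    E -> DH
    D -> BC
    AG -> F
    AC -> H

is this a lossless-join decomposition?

No

Common attributes: U1 ∩ U2 = {BCH}.
No dependency enlarges {BCH}, so (BCH)⁺ = {BCH}.
The closure contains neither all of U1 = {ABCH} nor all of U2 = {BCDEFGH}, so the common attributes are not a superkey of either fragment. The join is lossy.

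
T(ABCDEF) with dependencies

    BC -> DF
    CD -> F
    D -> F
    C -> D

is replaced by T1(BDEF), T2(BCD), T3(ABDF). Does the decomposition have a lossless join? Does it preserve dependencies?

Lossless test (chase): Rows 1 and 2 agree on D; apply D→F and equate their F entries. No row becomes fully distinguished — the join is lossy.
Dependency preservation: BC → DF; CD → F are not contained in any single fragment, but the restricted closure of each left-hand side across the fragments still reaches the right-hand side; the remaining FDs each lie inside some fragment. All dependencies are preserved.

lossy but dependency-preserving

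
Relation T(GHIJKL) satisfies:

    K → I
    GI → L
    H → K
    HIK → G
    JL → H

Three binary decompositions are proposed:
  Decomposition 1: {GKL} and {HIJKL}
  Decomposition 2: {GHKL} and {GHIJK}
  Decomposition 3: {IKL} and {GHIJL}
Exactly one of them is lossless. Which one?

Decomposition 1: common = {KL}, closure = {IKL} → lossy.
Decomposition 2: common = {GHK}, closure = {GHIKL} → lossless.
Decomposition 3: common = {IL}, closure = {IL} → lossy.

Decomposition 2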